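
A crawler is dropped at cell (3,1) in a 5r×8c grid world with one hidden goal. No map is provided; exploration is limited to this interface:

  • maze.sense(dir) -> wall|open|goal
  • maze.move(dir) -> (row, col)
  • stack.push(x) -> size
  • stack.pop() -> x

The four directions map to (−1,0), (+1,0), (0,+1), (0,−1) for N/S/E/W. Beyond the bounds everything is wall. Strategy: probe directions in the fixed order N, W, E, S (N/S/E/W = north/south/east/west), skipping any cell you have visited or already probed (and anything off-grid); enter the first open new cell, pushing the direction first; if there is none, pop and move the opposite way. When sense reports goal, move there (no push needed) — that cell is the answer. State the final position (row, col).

# 1. maze.sense(north) ~> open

# 2. stack.push(north) ~> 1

# 3. maze.move(north) ~> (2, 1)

# 4. maze.sense(north) ~> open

# 5. stack.push(north) ~> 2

# 6. maze.move(north) ~> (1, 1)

# 7. maze.sense(north) ~> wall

# 8. maze.sense(west) ~> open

# 9. stack.push(west) ~> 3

# 10. maze.move(west) ~> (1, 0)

# 11. maze.sense(north) ~> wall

# 12. maze.sense(south) ~> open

# 13. stack.push(south) ~> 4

# 14. maze.move(south) ~> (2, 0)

# 15. maze.sense(south) ~> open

# 16. stack.push(south) ~> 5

# 17. maze.move(south) ~> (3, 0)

# 18. maze.sense(south) ~> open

# 19. stack.push(south) ~> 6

# 20. maze.move(south) ~> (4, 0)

# 21. maze.sense(east) ~> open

# 22. stack.push(east) ~> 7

# 23. maze.move(east) ~> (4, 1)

# 24. maze.sense(east) ~> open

# 25. stack.push(east) ~> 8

# 26. maze.move(east) ~> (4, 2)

# 27. maze.sense(north) ~> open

# 28. stack.push(north) ~> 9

# 29. maze.move(north) ~> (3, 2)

# 30. maze.sense(north) ~> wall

# 31. maze.sense(east) ~> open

# 32. stack.push(east) ~> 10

# 33. maze.move(east) ~> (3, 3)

# 34. maze.sense(north) ~> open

# 35. stack.push(north) ~> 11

# 36. maze.move(north) ~> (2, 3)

# 37. maze.sense(north) ~> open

# 38. stack.push(north) ~> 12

# 39. maze.move(north) ~> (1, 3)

# 40. maze.sense(north) ~> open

# 41. stack.push(north) ~> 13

# 42. maze.move(north) ~> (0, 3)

# 43. maze.sense(west) ~> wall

# 44. maze.sense(east) ~> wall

# 45. stack.pop() ~> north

# 46. maze.move(south) ~> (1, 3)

# 47. maze.sense(west) ~> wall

# 48. maze.sense(east) ~> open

# 49. stack.push(east) ~> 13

# 50. maze.move(east) ~> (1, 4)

# 51. maze.sense(east) ~> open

# 52. stack.push(east) ~> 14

# 53. maze.move(east) ~> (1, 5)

# 54. maze.sense(north) ~> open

# 55. stack.push(north) ~> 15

# 56. maze.move(north) ~> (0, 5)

# 57. maze.sense(east) ~> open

# 58. stack.push(east) ~> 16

# 59. maze.move(east) ~> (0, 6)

# 60. maze.sense(east) ~> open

# 61. stack.push(east) ~> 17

# 62. maze.move(east) ~> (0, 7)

# 63. maze.sense(south) ~> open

# 64. stack.push(south) ~> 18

# 65. maze.move(south) ~> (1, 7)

# 66. maze.sense(west) ~> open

# 67. stack.push(west) ~> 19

# 68. maze.move(west) ~> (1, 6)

# 69. maze.sense(south) ~> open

# 70. stack.push(south) ~> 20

# 71. maze.move(south) ~> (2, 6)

# 72. maze.sense(west) ~> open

# 73. stack.push(west) ~> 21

# 74. maze.move(west) ~> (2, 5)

# 75. maze.sense(west) ~> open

# 76. stack.push(west) ~> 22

# 77. maze.move(west) ~> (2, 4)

# 78. maze.sense(south) ~> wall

# 79. stack.pop() ~> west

# 80. maze.move(east) ~> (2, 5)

# 81. maze.sense(south) ~> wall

# 82. stack.pop() ~> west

# 83. maze.move(east) ~> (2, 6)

# 84. maze.sense(east) ~> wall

# 85. maze.sense(south) ~> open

# 86. stack.push(south) ~> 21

# 87. maze.move(south) ~> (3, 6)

# 88. maze.sense(east) ~> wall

# 89. maze.sense(south) ~> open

# 90. stack.push(south) ~> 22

# 91. maze.move(south) ~> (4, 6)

# 92. maze.sense(west) ~> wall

# 93. maze.sense(east) ~> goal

# 94. maze.move(east) ~> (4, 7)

Answer: (4, 7)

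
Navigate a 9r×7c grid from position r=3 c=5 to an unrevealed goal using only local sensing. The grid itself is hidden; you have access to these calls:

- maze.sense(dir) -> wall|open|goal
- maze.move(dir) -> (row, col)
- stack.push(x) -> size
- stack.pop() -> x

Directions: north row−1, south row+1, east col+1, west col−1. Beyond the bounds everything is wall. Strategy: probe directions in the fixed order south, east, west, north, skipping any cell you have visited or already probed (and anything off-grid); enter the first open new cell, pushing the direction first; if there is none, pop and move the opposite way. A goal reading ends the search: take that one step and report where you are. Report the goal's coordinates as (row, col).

% maze.sense south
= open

% stack.push south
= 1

% maze.move south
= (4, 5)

% maze.sense south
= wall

% maze.sense east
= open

% stack.push east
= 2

% maze.move east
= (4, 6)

% maze.sense south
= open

% stack.push south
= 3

% maze.move south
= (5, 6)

% maze.sense south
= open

% stack.push south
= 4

% maze.move south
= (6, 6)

% maze.sense south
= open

% stack.push south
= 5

% maze.move south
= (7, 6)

% maze.sense south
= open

% stack.push south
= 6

% maze.move south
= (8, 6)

% maze.sense west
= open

% stack.push west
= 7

% maze.move west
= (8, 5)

% maze.sense west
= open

% stack.push west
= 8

% maze.move west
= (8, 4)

% maze.sense west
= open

% stack.push west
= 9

% maze.move west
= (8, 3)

% maze.sense west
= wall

% maze.sense north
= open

% stack.push north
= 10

% maze.move north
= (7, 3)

% maze.sense east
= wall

% maze.sense west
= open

% stack.push west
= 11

% maze.move west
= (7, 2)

% maze.sense west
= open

% stack.push west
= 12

% maze.move west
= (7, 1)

% maze.sense south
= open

% stack.push south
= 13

% maze.move south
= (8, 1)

% maze.sense west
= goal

% maze.move west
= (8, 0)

Answer: (8, 0)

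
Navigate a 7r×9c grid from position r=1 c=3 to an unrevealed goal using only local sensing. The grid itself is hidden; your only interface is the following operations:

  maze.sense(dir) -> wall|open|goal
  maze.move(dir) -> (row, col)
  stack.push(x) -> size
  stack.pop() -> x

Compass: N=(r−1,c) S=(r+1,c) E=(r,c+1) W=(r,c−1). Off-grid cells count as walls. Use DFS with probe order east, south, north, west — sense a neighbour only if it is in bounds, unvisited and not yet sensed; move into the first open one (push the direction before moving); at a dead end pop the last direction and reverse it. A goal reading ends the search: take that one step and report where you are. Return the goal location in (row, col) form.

Step: maze.sense[dir=east]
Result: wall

Step: maze.sense[dir=south]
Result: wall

Step: maze.sense[dir=north]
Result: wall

Step: maze.sense[dir=west]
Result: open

Step: stack.push[x=west]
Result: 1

Step: maze.move[dir=west]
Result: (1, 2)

Step: maze.sense[dir=south]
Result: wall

Step: maze.sense[dir=north]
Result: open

Step: stack.push[x=north]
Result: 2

Step: maze.move[dir=north]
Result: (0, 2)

Step: maze.sense[dir=west]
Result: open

Step: stack.push[x=west]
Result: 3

Step: maze.move[dir=west]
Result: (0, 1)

Step: maze.sense[dir=south]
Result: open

Step: stack.push[x=south]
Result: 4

Step: maze.move[dir=south]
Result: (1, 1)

Step: maze.sense[dir=south]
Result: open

Step: stack.push[x=south]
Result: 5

Step: maze.move[dir=south]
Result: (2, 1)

Step: maze.sense[dir=south]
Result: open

Step: stack.push[x=south]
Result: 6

Step: maze.move[dir=south]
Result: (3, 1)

Step: maze.sense[dir=east]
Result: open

Step: stack.push[x=east]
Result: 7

Step: maze.move[dir=east]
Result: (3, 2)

Step: maze.sense[dir=east]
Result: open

Step: stack.push[x=east]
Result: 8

Step: maze.move[dir=east]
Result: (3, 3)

Step: maze.sense[dir=east]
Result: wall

Step: maze.sense[dir=south]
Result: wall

Step: stack.pop[]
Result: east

Step: maze.move[dir=west]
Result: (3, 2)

Step: maze.sense[dir=south]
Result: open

Step: stack.push[x=south]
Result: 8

Step: maze.move[dir=south]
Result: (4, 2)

Step: maze.sense[dir=south]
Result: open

Step: stack.push[x=south]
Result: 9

Step: maze.move[dir=south]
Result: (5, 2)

Step: maze.sense[dir=east]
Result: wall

Step: maze.sense[dir=south]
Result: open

Step: stack.push[x=south]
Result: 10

Step: maze.move[dir=south]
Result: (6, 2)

Step: maze.sense[dir=east]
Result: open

Step: stack.push[x=east]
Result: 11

Step: maze.move[dir=east]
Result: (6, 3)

Step: maze.sense[dir=east]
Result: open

Step: stack.push[x=east]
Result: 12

Step: maze.move[dir=east]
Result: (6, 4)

Step: maze.sense[dir=east]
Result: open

Step: stack.push[x=east]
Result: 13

Step: maze.move[dir=east]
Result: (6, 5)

Step: maze.sense[dir=east]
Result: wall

Step: maze.sense[dir=north]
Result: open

Step: stack.push[x=north]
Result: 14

Step: maze.move[dir=north]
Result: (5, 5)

Step: maze.sense[dir=east]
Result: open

Step: stack.push[x=east]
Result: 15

Step: maze.move[dir=east]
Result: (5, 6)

Step: maze.sense[dir=east]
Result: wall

Step: maze.sense[dir=north]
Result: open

Step: stack.push[x=north]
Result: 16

Step: maze.move[dir=north]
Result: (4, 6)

Step: maze.sense[dir=east]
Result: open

Step: stack.push[x=east]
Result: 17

Step: maze.move[dir=east]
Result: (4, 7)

Step: maze.sense[dir=east]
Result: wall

Step: maze.sense[dir=north]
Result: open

Step: stack.push[x=north]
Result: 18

Step: maze.move[dir=north]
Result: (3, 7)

Step: maze.sense[dir=east]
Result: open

Step: stack.push[x=east]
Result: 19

Step: maze.move[dir=east]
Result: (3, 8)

Step: maze.sense[dir=north]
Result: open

Step: stack.push[x=north]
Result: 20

Step: maze.move[dir=north]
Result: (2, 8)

Step: maze.sense[dir=north]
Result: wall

Step: maze.sense[dir=west]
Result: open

Step: stack.push[x=west]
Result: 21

Step: maze.move[dir=west]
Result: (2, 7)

Step: maze.sense[dir=north]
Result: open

Step: stack.push[x=north]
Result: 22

Step: maze.move[dir=north]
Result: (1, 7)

Step: maze.sense[dir=north]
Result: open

Step: stack.push[x=north]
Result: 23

Step: maze.move[dir=north]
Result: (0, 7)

Step: maze.sense[dir=east]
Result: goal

Step: maze.move[dir=east]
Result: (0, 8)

Answer: (0, 8)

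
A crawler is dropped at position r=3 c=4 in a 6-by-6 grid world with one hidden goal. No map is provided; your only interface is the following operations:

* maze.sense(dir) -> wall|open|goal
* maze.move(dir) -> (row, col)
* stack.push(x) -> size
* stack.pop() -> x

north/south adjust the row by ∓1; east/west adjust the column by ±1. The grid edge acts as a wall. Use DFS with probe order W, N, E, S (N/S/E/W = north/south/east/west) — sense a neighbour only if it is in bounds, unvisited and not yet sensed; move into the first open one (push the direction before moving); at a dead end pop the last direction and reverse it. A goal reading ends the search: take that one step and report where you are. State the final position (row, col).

% maze.sense west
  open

% stack.push west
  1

% maze.move west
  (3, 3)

% maze.sense west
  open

% stack.push west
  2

% maze.move west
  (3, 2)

% maze.sense west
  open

% stack.push west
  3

% maze.move west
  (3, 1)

% maze.sense west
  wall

% maze.sense north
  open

% stack.push north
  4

% maze.move north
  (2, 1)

% maze.sense west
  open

% stack.push west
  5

% maze.move west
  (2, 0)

% maze.sense north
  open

% stack.push north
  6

% maze.move north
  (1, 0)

% maze.sense north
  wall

% maze.sense east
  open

% stack.push east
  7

% maze.move east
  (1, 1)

% maze.sense north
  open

% stack.push north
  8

% maze.move north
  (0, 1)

% maze.sense east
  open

% stack.push east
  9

% maze.move east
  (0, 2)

% maze.sense east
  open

% stack.push east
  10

% maze.move east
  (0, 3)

% maze.sense east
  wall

% maze.sense south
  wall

% stack.pop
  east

% maze.move west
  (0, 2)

% maze.sense south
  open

% stack.push south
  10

% maze.move south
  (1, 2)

% maze.sense south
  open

% stack.push south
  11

% maze.move south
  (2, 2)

% maze.sense east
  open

% stack.push east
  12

% maze.move east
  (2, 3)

% maze.sense east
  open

% stack.push east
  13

% maze.move east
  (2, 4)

% maze.sense north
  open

% stack.push north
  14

% maze.move north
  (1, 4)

% maze.sense east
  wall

% stack.pop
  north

% maze.move south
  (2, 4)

% maze.sense east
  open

% stack.push east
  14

% maze.move east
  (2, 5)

% maze.sense south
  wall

% stack.pop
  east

% maze.move west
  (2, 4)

% stack.pop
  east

% maze.move west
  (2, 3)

% stack.pop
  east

% maze.move west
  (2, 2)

% stack.pop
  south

% maze.move north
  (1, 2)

% stack.pop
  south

% maze.move north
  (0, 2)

% stack.pop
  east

% maze.move west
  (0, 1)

% stack.pop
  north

% maze.move south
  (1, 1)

% stack.pop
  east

% maze.move west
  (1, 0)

% stack.pop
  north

% maze.move south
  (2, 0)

% stack.pop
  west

% maze.move east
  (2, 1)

% stack.pop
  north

% maze.move south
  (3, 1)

% maze.sense south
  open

% stack.push south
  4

% maze.move south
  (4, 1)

% maze.sense west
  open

% stack.push west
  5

% maze.move west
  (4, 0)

% maze.sense south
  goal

% maze.move south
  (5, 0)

Answer: (5, 0)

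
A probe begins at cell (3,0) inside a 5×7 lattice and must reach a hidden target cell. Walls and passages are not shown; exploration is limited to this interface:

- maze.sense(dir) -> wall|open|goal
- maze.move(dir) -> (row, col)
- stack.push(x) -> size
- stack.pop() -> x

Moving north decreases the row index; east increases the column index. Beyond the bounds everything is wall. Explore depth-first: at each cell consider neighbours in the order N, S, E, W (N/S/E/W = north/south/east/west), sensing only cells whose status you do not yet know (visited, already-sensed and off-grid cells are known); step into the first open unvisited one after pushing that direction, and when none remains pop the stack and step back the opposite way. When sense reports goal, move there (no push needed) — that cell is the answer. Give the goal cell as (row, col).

$ sense north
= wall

$ sense south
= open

$ push south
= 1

$ move south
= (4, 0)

$ sense east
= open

$ push east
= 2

$ move east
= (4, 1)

$ sense north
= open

$ push north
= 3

$ move north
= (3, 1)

$ sense north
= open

$ push north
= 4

$ move north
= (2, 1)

$ sense north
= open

$ push north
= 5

$ move north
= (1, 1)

$ sense north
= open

$ push north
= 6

$ move north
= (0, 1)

$ sense east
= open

$ push east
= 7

$ move east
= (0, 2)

$ sense south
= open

$ push south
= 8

$ move south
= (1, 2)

$ sense south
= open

$ push south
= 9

$ move south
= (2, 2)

$ sense south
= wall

$ sense east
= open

$ push east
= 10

$ move east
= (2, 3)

$ sense north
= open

$ push north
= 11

$ move north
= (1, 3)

$ sense north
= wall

$ sense east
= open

$ push east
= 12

$ move east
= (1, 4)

$ sense north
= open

$ push north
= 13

$ move north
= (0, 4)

$ sense east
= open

$ push east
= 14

$ move east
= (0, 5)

$ sense south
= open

$ push south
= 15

$ move south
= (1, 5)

$ sense south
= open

$ push south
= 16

$ move south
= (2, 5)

$ sense south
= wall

$ sense east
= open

$ push east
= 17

$ move east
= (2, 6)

$ sense north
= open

$ push north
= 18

$ move north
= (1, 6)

$ sense north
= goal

$ move north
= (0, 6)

Answer: (0, 6)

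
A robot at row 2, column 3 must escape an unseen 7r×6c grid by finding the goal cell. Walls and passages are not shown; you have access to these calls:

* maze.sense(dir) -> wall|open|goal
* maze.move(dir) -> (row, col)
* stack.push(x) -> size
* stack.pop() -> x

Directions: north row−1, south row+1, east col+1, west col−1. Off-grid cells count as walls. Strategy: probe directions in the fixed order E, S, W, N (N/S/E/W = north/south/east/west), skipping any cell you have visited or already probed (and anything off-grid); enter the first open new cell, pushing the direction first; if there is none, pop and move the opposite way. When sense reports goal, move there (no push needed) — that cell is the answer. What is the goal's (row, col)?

% 1. maze.sense(dir=east) -> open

% 2. stack.push(x=east) -> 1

% 3. maze.move(dir=east) -> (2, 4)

% 4. maze.sense(dir=east) -> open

% 5. stack.push(x=east) -> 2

% 6. maze.move(dir=east) -> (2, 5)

% 7. maze.sense(dir=south) -> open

% 8. stack.push(x=south) -> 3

% 9. maze.move(dir=south) -> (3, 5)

% 10. maze.sense(dir=south) -> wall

% 11. maze.sense(dir=west) -> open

% 12. stack.push(x=west) -> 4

% 13. maze.move(dir=west) -> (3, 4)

% 14. maze.sense(dir=south) -> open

% 15. stack.push(x=south) -> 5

% 16. maze.move(dir=south) -> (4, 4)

% 17. maze.sense(dir=south) -> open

% 18. stack.push(x=south) -> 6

% 19. maze.move(dir=south) -> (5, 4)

% 20. maze.sense(dir=east) -> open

% 21. stack.push(x=east) -> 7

% 22. maze.move(dir=east) -> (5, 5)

% 23. maze.sense(dir=south) -> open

% 24. stack.push(x=south) -> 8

% 25. maze.move(dir=south) -> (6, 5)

% 26. maze.sense(dir=west) -> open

% 27. stack.push(x=west) -> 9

% 28. maze.move(dir=west) -> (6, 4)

% 29. maze.sense(dir=west) -> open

% 30. stack.push(x=west) -> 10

% 31. maze.move(dir=west) -> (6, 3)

% 32. maze.sense(dir=west) -> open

% 33. stack.push(x=west) -> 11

% 34. maze.move(dir=west) -> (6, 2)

% 35. maze.sense(dir=west) -> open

% 36. stack.push(x=west) -> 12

% 37. maze.move(dir=west) -> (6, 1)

% 38. maze.sense(dir=west) -> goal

% 39. maze.move(dir=west) -> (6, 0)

Answer: (6, 0)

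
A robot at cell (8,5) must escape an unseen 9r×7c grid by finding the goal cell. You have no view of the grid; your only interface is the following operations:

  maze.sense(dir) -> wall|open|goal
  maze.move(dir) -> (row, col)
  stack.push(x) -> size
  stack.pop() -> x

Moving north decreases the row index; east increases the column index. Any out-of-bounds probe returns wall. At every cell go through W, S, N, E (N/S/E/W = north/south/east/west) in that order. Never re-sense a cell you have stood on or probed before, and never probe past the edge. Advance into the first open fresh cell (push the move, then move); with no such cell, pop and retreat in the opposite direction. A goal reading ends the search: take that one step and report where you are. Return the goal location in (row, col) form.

~$ maze.sense dir='west'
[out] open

~$ stack.push x='west'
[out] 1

~$ maze.move dir='west'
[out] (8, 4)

~$ maze.sense dir='west'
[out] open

~$ stack.push x='west'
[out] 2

~$ maze.move dir='west'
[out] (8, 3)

~$ maze.sense dir='west'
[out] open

~$ stack.push x='west'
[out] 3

~$ maze.move dir='west'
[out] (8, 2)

~$ maze.sense dir='west'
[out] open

~$ stack.push x='west'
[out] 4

~$ maze.move dir='west'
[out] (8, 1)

~$ maze.sense dir='west'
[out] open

~$ stack.push x='west'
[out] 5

~$ maze.move dir='west'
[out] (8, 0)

~$ maze.sense dir='north'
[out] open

~$ stack.push x='north'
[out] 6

~$ maze.move dir='north'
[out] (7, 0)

~$ maze.sense dir='north'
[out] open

~$ stack.push x='north'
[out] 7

~$ maze.move dir='north'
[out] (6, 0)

~$ maze.sense dir='north'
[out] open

~$ stack.push x='north'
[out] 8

~$ maze.move dir='north'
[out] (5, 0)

~$ maze.sense dir='north'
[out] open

~$ stack.push x='north'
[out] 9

~$ maze.move dir='north'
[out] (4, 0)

~$ maze.sense dir='north'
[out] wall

~$ maze.sense dir='east'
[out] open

~$ stack.push x='east'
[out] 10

~$ maze.move dir='east'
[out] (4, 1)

~$ maze.sense dir='south'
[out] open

~$ stack.push x='south'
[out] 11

~$ maze.move dir='south'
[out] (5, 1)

~$ maze.sense dir='south'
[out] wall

~$ maze.sense dir='east'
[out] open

~$ stack.push x='east'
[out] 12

~$ maze.move dir='east'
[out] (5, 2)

~$ maze.sense dir='south'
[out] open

~$ stack.push x='south'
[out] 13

~$ maze.move dir='south'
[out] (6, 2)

~$ maze.sense dir='south'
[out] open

~$ stack.push x='south'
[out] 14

~$ maze.move dir='south'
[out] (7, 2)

~$ maze.sense dir='west'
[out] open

~$ stack.push x='west'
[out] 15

~$ maze.move dir='west'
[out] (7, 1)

~$ stack.pop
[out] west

~$ maze.move dir='east'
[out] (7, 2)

~$ maze.sense dir='east'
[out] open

~$ stack.push x='east'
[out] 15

~$ maze.move dir='east'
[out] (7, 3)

~$ maze.sense dir='north'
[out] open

~$ stack.push x='north'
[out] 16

~$ maze.move dir='north'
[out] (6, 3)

~$ maze.sense dir='north'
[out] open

~$ stack.push x='north'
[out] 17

~$ maze.move dir='north'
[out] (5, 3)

~$ maze.sense dir='north'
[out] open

~$ stack.push x='north'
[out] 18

~$ maze.move dir='north'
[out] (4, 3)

~$ maze.sense dir='west'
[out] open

~$ stack.push x='west'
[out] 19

~$ maze.move dir='west'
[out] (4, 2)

~$ maze.sense dir='north'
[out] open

~$ stack.push x='north'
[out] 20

~$ maze.move dir='north'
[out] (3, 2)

~$ maze.sense dir='west'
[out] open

~$ stack.push x='west'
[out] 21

~$ maze.move dir='west'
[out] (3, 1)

~$ maze.sense dir='north'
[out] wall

~$ stack.pop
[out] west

~$ maze.move dir='east'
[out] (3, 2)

~$ maze.sense dir='north'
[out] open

~$ stack.push x='north'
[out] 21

~$ maze.move dir='north'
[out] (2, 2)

~$ maze.sense dir='north'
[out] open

~$ stack.push x='north'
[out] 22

~$ maze.move dir='north'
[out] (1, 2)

~$ maze.sense dir='west'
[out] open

~$ stack.push x='west'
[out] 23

~$ maze.move dir='west'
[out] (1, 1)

~$ maze.sense dir='west'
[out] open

~$ stack.push x='west'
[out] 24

~$ maze.move dir='west'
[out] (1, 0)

~$ maze.sense dir='south'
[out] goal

~$ maze.move dir='south'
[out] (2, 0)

Answer: (2, 0)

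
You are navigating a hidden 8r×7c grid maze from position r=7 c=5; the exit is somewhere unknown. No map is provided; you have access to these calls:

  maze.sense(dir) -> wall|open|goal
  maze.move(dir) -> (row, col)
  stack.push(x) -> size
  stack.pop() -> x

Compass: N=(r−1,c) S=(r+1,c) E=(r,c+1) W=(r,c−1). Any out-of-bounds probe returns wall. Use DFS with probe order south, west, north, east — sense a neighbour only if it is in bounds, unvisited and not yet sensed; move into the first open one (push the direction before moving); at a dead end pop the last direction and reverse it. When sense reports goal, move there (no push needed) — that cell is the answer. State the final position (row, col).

>> sense(dir→west)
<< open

>> push(x→west)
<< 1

>> move(dir→west)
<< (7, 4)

>> sense(dir→west)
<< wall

>> sense(dir→north)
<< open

>> push(x→north)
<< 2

>> move(dir→north)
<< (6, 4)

>> sense(dir→west)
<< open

>> push(x→west)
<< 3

>> move(dir→west)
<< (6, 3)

>> sense(dir→west)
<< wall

>> sense(dir→north)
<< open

>> push(x→north)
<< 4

>> move(dir→north)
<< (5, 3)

>> sense(dir→west)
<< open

>> push(x→west)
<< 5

>> move(dir→west)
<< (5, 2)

>> sense(dir→west)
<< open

>> push(x→west)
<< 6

>> move(dir→west)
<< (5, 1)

>> sense(dir→south)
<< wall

>> sense(dir→west)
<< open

>> push(x→west)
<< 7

>> move(dir→west)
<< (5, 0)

>> sense(dir→south)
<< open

>> push(x→south)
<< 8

>> move(dir→south)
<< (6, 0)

>> sense(dir→south)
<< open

>> push(x→south)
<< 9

>> move(dir→south)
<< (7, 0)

>> sense(dir→east)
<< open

>> push(x→east)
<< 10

>> move(dir→east)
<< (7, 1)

>> sense(dir→east)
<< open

>> push(x→east)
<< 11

>> move(dir→east)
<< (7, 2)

>> pop()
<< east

>> move(dir→west)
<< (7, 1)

>> pop()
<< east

>> move(dir→west)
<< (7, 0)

>> pop()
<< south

>> move(dir→north)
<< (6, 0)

>> pop()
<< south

>> move(dir→north)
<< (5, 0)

>> sense(dir→north)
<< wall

>> pop()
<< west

>> move(dir→east)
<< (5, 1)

>> sense(dir→north)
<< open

>> push(x→north)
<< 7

>> move(dir→north)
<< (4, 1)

>> sense(dir→north)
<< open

>> push(x→north)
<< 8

>> move(dir→north)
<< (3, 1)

>> sense(dir→west)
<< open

>> push(x→west)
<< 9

>> move(dir→west)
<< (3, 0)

>> sense(dir→north)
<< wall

>> pop()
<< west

>> move(dir→east)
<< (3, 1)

>> sense(dir→north)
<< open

>> push(x→north)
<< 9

>> move(dir→north)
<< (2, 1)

>> sense(dir→north)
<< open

>> push(x→north)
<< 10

>> move(dir→north)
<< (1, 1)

>> sense(dir→west)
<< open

>> push(x→west)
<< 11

>> move(dir→west)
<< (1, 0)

>> sense(dir→north)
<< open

>> push(x→north)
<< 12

>> move(dir→north)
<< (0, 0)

>> sense(dir→east)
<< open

>> push(x→east)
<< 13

>> move(dir→east)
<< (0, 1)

>> sense(dir→east)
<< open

>> push(x→east)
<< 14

>> move(dir→east)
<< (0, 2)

>> sense(dir→south)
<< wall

>> sense(dir→east)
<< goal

>> move(dir→east)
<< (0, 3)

Answer: (0, 3)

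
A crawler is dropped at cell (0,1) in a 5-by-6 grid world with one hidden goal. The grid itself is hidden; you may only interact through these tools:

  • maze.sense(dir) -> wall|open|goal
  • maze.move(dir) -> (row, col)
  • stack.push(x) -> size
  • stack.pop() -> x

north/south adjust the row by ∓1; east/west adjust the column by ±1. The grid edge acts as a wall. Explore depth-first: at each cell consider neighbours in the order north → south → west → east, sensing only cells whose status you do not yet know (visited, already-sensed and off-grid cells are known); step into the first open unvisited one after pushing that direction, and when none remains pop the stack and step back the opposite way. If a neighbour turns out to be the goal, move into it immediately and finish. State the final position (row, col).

Then sense using dir='south', giving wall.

I call sense using dir='west', → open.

Invoking push using x='west', giving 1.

Then move using dir='west', : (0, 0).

Then sense using dir='south', — result: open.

I use push using x='south', and get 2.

I try move using dir='south', : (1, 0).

I use sense using dir='south', and get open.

Then push using x='south', : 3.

I invoke move using dir='south', and see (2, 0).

I invoke sense using dir='south', and get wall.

I use sense using dir='east', and get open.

I use push using x='east', and get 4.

I try move using dir='east', which returns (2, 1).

I use sense using dir='south', → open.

Invoking push using x='south', → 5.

I try move using dir='south', and get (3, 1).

Next I call sense using dir='south', which returns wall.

I invoke sense using dir='east', : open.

I run push using x='east', yielding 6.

I use move using dir='east', giving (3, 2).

Next I call sense using dir='north', yielding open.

Then push using x='north', — result: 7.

I invoke move using dir='north', and observe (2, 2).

I try sense using dir='north', and get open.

Using push using x='north', which returns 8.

I use move using dir='north', → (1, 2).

Next I call sense using dir='north', and observe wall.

I try sense using dir='east', : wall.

I try pop, yielding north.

I run move using dir='south', yielding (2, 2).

I use sense using dir='east', — result: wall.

Next I call pop, and observe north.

Next I call move using dir='south', giving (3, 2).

Invoking sense using dir='south', and observe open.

Now I run push using x='south', : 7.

Using move using dir='south', → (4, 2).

Invoking sense using dir='east', which returns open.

I try push using x='east', and see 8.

Using move using dir='east', and see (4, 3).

I try sense using dir='north', and see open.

Then push using x='north', → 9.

Then move using dir='north', and see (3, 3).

I try sense using dir='east', which returns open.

I use push using x='east', → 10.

I invoke move using dir='east', and see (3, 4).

Then sense using dir='north', and see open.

I invoke push using x='north', yielding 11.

Then move using dir='north', yielding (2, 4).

Calling sense using dir='north', which returns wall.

I try sense using dir='east', and observe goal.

Invoking move using dir='east', and see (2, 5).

Answer: (2, 5)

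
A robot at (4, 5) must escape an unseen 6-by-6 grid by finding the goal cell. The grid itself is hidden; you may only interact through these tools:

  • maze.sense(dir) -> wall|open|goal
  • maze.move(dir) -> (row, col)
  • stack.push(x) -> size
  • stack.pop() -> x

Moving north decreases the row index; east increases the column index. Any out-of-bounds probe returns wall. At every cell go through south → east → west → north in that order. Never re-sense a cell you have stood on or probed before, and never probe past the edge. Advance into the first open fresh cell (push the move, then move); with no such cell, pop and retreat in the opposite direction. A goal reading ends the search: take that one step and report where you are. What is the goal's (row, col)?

Act: maze.sense[dir=south]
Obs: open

Act: stack.push[x=south]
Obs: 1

Act: maze.move[dir=south]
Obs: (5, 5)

Act: maze.sense[dir=west]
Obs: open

Act: stack.push[x=west]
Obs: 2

Act: maze.move[dir=west]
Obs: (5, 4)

Act: maze.sense[dir=west]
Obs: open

Act: stack.push[x=west]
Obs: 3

Act: maze.move[dir=west]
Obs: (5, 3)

Act: maze.sense[dir=west]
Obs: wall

Act: maze.sense[dir=north]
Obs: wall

Act: stack.pop[]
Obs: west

Act: maze.move[dir=east]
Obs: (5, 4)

Act: maze.sense[dir=north]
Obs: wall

Act: stack.pop[]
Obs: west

Act: maze.move[dir=east]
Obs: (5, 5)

Act: stack.pop[]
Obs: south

Act: maze.move[dir=north]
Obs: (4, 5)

Act: maze.sense[dir=north]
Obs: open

Act: stack.push[x=north]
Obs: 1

Act: maze.move[dir=north]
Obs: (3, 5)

Act: maze.sense[dir=west]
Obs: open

Act: stack.push[x=west]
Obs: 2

Act: maze.move[dir=west]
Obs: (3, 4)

Act: maze.sense[dir=west]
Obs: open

Act: stack.push[x=west]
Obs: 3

Act: maze.move[dir=west]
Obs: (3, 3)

Act: maze.sense[dir=west]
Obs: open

Act: stack.push[x=west]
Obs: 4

Act: maze.move[dir=west]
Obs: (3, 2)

Act: maze.sense[dir=south]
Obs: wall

Act: maze.sense[dir=west]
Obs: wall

Act: maze.sense[dir=north]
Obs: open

Act: stack.push[x=north]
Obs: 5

Act: maze.move[dir=north]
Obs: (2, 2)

Act: maze.sense[dir=east]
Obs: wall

Act: maze.sense[dir=west]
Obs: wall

Act: maze.sense[dir=north]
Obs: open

Act: stack.push[x=north]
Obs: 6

Act: maze.move[dir=north]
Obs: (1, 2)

Act: maze.sense[dir=east]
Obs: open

Act: stack.push[x=east]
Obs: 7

Act: maze.move[dir=east]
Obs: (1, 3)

Act: maze.sense[dir=east]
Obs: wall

Act: maze.sense[dir=north]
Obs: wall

Act: stack.pop[]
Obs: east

Act: maze.move[dir=west]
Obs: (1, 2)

Act: maze.sense[dir=west]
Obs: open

Act: stack.push[x=west]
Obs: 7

Act: maze.move[dir=west]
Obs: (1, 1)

Act: maze.sense[dir=west]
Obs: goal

Act: maze.move[dir=west]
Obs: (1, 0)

Answer: (1, 0)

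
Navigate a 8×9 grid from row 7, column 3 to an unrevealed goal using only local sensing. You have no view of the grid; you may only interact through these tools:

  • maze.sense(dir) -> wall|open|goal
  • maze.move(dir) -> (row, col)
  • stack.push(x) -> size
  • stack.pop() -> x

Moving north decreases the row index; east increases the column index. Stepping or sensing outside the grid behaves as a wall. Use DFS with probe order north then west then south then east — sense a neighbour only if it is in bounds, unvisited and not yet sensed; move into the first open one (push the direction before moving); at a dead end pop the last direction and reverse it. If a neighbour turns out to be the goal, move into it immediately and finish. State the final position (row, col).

Now I run maze.sense(dir='north'), yielding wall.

Invoking maze.sense(dir='west'), and get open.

Calling stack.push(x='west'), → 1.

Next I call maze.move(dir='west'), which returns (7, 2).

I call maze.sense(dir='north'), giving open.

Next I call stack.push(x='north'), which returns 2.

Now I run maze.move(dir='north'), giving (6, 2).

I try maze.sense(dir='north'), which returns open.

I call stack.push(x='north'), which returns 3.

Now I run maze.move(dir='north'), → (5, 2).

I invoke maze.sense(dir='north'), yielding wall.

I use maze.sense(dir='west'), → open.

Calling stack.push(x='west'), yielding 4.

I run maze.move(dir='west'), → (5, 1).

Invoking maze.sense(dir='north'), : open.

Next I call stack.push(x='north'), → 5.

I use maze.move(dir='north'), which returns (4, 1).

Next I call maze.sense(dir='north'), and observe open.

Calling stack.push(x='north'), — result: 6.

Invoking maze.move(dir='north'), — result: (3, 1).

Now I run maze.sense(dir='north'), which returns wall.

Next I call maze.sense(dir='west'), which returns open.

Invoking stack.push(x='west'), → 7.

Next I call maze.move(dir='west'), : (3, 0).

Now I run maze.sense(dir='north'), and get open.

I call stack.push(x='north'), and see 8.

I invoke maze.move(dir='north'), and get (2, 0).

I use maze.sense(dir='north'), : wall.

I call stack.pop, yielding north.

Invoking maze.move(dir='south'), → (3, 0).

I call maze.sense(dir='south'), which returns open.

Now I run stack.push(x='south'), yielding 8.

I try maze.move(dir='south'), and see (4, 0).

Then maze.sense(dir='south'), : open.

I run stack.push(x='south'), and get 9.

I invoke maze.move(dir='south'), and see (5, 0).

I call maze.sense(dir='south'), → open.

I invoke stack.push(x='south'), → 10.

Calling maze.move(dir='south'), — result: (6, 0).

I try maze.sense(dir='south'), : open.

I use stack.push(x='south'), and see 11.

I invoke maze.move(dir='south'), : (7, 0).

I use maze.sense(dir='east'), : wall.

I run stack.pop(), yielding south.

I run maze.move(dir='north'), giving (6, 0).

I try maze.sense(dir='east'), and see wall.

Invoking stack.pop(), → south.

Invoking maze.move(dir='north'), — result: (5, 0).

Using stack.pop(), → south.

Invoking maze.move(dir='north'), — result: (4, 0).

Using stack.pop, — result: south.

I call maze.move(dir='north'), → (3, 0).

Using stack.pop(), — result: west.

Using maze.move(dir='east'), → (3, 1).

Invoking maze.sense(dir='east'), : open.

Then stack.push(x='east'), giving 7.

Calling maze.move(dir='east'), — result: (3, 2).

I invoke maze.sense(dir='north'), and get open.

I try stack.push(x='north'), → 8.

Next I call maze.move(dir='north'), giving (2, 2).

Then maze.sense(dir='north'), which returns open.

I use stack.push(x='north'), → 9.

I try maze.move(dir='north'), : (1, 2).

I run maze.sense(dir='north'), which returns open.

Then stack.push(x='north'), giving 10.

Invoking maze.move(dir='north'), → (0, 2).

Calling maze.sense(dir='west'), → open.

Invoking stack.push(x='west'), yielding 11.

Now I run maze.move(dir='west'), — result: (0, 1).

Using maze.sense(dir='west'), and get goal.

Using maze.move(dir='west'), — result: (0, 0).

Answer: (0, 0)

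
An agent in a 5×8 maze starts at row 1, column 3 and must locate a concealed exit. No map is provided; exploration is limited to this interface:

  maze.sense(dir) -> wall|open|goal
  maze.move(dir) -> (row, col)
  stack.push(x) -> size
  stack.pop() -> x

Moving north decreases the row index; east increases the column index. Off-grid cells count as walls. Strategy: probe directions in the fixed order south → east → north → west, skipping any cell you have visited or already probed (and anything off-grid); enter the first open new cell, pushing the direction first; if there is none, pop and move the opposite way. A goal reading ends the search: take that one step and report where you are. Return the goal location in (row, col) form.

% 1. maze.sense(south) -> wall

% 2. maze.sense(east) -> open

% 3. stack.push(east) -> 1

% 4. maze.move(east) -> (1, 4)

% 5. maze.sense(south) -> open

% 6. stack.push(south) -> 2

% 7. maze.move(south) -> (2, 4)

% 8. maze.sense(south) -> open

% 9. stack.push(south) -> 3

% 10. maze.move(south) -> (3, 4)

% 11. maze.sense(south) -> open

% 12. stack.push(south) -> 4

% 13. maze.move(south) -> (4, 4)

% 14. maze.sense(east) -> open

% 15. stack.push(east) -> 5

% 16. maze.move(east) -> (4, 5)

% 17. maze.sense(east) -> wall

% 18. maze.sense(north) -> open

% 19. stack.push(north) -> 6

% 20. maze.move(north) -> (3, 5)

% 21. maze.sense(east) -> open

% 22. stack.push(east) -> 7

% 23. maze.move(east) -> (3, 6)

% 24. maze.sense(east) -> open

% 25. stack.push(east) -> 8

% 26. maze.move(east) -> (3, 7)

% 27. maze.sense(south) -> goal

% 28. maze.move(south) -> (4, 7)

Answer: (4, 7)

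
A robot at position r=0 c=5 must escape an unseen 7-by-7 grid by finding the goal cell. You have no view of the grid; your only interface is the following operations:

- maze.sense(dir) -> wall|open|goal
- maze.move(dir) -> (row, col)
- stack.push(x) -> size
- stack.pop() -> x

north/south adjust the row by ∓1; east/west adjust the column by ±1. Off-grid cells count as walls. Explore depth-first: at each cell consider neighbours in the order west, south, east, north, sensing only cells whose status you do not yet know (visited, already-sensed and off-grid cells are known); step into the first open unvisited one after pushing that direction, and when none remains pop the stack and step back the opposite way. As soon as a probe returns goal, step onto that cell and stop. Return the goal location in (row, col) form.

Act: maze.sense[west]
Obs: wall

Act: maze.sense[south]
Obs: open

Act: stack.push[south]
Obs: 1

Act: maze.move[south]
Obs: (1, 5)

Act: maze.sense[west]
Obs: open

Act: stack.push[west]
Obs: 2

Act: maze.move[west]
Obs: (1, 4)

Act: maze.sense[west]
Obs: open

Act: stack.push[west]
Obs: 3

Act: maze.move[west]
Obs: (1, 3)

Act: maze.sense[west]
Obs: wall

Act: maze.sense[south]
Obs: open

Act: stack.push[south]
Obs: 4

Act: maze.move[south]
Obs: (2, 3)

Act: maze.sense[west]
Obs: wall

Act: maze.sense[south]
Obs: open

Act: stack.push[south]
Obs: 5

Act: maze.move[south]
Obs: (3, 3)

Act: maze.sense[west]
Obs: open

Act: stack.push[west]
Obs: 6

Act: maze.move[west]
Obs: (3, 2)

Act: maze.sense[west]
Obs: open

Act: stack.push[west]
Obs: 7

Act: maze.move[west]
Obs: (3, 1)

Act: maze.sense[west]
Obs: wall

Act: maze.sense[south]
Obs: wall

Act: maze.sense[north]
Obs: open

Act: stack.push[north]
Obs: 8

Act: maze.move[north]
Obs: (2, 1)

Act: maze.sense[west]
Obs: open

Act: stack.push[west]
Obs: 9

Act: maze.move[west]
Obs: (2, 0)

Act: maze.sense[north]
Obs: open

Act: stack.push[north]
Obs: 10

Act: maze.move[north]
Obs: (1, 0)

Act: maze.sense[east]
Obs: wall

Act: maze.sense[north]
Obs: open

Act: stack.push[north]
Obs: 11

Act: maze.move[north]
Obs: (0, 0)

Act: maze.sense[east]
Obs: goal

Act: maze.move[east]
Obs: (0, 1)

Answer: (0, 1)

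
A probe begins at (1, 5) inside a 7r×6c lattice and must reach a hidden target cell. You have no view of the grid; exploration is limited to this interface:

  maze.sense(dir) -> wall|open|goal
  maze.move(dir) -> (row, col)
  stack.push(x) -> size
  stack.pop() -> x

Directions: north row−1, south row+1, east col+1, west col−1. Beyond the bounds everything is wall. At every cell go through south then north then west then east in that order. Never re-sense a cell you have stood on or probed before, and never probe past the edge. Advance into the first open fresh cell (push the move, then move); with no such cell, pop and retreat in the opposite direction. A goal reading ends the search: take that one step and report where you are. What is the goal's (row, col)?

Action: sense[dir=south]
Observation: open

Action: push[x=south]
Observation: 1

Action: move[dir=south]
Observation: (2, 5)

Action: sense[dir=south]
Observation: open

Action: push[x=south]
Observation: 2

Action: move[dir=south]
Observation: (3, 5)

Action: sense[dir=south]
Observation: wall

Action: sense[dir=west]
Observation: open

Action: push[x=west]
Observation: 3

Action: move[dir=west]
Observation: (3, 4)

Action: sense[dir=south]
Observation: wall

Action: sense[dir=north]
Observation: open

Action: push[x=north]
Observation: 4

Action: move[dir=north]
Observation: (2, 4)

Action: sense[dir=north]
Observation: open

Action: push[x=north]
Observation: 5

Action: move[dir=north]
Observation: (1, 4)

Action: sense[dir=north]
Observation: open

Action: push[x=north]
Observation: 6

Action: move[dir=north]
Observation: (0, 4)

Action: sense[dir=west]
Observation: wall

Action: sense[dir=east]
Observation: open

Action: push[x=east]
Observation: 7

Action: move[dir=east]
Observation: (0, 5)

Action: pop[]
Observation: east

Action: move[dir=west]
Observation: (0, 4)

Action: pop[]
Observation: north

Action: move[dir=south]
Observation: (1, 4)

Action: sense[dir=west]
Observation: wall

Action: pop[]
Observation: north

Action: move[dir=south]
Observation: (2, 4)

Action: sense[dir=west]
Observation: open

Action: push[x=west]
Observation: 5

Action: move[dir=west]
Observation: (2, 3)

Action: sense[dir=south]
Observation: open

Action: push[x=south]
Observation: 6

Action: move[dir=south]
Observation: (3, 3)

Action: sense[dir=south]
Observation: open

Action: push[x=south]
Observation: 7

Action: move[dir=south]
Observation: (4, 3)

Action: sense[dir=south]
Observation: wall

Action: sense[dir=west]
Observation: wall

Action: pop[]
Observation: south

Action: move[dir=north]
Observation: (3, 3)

Action: sense[dir=west]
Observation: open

Action: push[x=west]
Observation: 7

Action: move[dir=west]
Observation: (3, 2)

Action: sense[dir=north]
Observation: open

Action: push[x=north]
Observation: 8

Action: move[dir=north]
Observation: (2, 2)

Action: sense[dir=north]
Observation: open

Action: push[x=north]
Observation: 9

Action: move[dir=north]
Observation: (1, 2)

Action: sense[dir=north]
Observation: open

Action: push[x=north]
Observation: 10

Action: move[dir=north]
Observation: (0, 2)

Action: sense[dir=west]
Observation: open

Action: push[x=west]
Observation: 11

Action: move[dir=west]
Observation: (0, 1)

Action: sense[dir=south]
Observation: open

Action: push[x=south]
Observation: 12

Action: move[dir=south]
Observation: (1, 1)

Action: sense[dir=south]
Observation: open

Action: push[x=south]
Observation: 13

Action: move[dir=south]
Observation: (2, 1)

Action: sense[dir=south]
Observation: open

Action: push[x=south]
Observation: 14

Action: move[dir=south]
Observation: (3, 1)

Action: sense[dir=south]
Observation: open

Action: push[x=south]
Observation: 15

Action: move[dir=south]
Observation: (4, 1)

Action: sense[dir=south]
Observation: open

Action: push[x=south]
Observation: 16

Action: move[dir=south]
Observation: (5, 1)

Action: sense[dir=south]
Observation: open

Action: push[x=south]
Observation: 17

Action: move[dir=south]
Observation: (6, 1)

Action: sense[dir=west]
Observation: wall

Action: sense[dir=east]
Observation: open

Action: push[x=east]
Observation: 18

Action: move[dir=east]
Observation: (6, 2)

Action: sense[dir=north]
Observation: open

Action: push[x=north]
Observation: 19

Action: move[dir=north]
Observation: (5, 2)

Action: pop[]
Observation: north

Action: move[dir=south]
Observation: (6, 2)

Action: sense[dir=east]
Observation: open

Action: push[x=east]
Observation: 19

Action: move[dir=east]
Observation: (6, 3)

Action: sense[dir=east]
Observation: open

Action: push[x=east]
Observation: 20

Action: move[dir=east]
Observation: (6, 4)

Action: sense[dir=north]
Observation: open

Action: push[x=north]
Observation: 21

Action: move[dir=north]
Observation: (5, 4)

Action: sense[dir=east]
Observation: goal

Action: move[dir=east]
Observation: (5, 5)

Answer: (5, 5)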